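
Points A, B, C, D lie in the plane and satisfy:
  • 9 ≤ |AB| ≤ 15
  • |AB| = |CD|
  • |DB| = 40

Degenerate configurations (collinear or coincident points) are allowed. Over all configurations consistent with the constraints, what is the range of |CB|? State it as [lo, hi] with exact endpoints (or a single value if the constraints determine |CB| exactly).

|CB| ∈ [25, 55]  (≈ [25.0000, 55.0000])

|AB| ∈ [9, 15]
|BD| ∈ {40}
|CD| ∈ [9, 15]
|AD| ∈ [25, 55]
|BC| ∈ [25, 55]
|AC| ∈ [10, 70]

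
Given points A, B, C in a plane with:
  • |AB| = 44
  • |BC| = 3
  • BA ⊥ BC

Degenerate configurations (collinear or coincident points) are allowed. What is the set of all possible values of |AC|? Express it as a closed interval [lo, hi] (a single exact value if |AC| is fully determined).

|AC| = √(1945)  (≈ 44.1022)

|AB| ∈ {44}
|BC| ∈ {3}
|AC| ∈ {√(1945)}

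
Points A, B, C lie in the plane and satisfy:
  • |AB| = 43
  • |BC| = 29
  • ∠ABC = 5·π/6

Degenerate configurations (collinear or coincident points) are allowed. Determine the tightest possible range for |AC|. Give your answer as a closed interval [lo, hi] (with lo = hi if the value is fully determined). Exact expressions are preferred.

|AB| ∈ {43}
|BC| ∈ {29}
|AC| ∈ {√(1247·√(3) + 2690)}

|AC| = √(1247·√(3) + 2690)  (≈ 69.6410)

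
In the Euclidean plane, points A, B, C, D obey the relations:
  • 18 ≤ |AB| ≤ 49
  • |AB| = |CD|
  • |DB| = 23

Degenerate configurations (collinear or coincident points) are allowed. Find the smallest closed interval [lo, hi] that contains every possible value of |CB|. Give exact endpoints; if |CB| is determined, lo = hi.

|CB| ∈ [0, 72]  (≈ [0.0000, 72.0000])

|AB| ∈ [18, 49]
|BD| ∈ {23}
|CD| ∈ [18, 49]
|AD| ∈ [0, 72]
|BC| ∈ [0, 72]
|AC| ∈ [0, 121]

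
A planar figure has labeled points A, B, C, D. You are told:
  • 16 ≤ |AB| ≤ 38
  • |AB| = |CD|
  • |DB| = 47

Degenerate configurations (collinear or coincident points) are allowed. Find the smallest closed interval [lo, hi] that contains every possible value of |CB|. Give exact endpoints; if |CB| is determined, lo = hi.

|AB| ∈ [16, 38]
|BD| ∈ {47}
|CD| ∈ [16, 38]
|AD| ∈ [9, 85]
|BC| ∈ [9, 85]
|AC| ∈ [0, 123]

|CB| ∈ [9, 85]  (≈ [9.0000, 85.0000])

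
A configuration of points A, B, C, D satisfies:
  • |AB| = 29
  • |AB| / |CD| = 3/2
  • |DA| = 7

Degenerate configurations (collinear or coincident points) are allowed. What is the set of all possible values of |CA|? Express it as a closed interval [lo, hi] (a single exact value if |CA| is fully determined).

|AB| ∈ {29}
|AD| ∈ {7}
|CD| ∈ {58/3}
|BD| ∈ [22, 36]
|AC| ∈ [37/3, 79/3]
|BC| ∈ [8/3, 166/3]

|CA| ∈ [37/3, 79/3]  (≈ [12.3333, 26.3333])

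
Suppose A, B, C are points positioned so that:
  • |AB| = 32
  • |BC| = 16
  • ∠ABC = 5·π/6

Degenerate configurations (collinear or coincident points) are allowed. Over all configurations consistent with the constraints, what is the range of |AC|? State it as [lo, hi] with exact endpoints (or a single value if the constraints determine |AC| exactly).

|AC| = 16·√(2·√(3) + 5)  (≈ 46.5490)

|AB| ∈ {32}
|BC| ∈ {16}
|AC| ∈ {16·√(2·√(3) + 5)}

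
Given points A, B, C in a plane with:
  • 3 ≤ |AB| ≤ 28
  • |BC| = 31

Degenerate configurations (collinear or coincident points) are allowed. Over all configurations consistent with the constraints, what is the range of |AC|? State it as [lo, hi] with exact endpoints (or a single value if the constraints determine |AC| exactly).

|AB| ∈ [3, 28]
|BC| ∈ {31}
|AC| ∈ [3, 59]

|AC| ∈ [3, 59]  (≈ [3.0000, 59.0000])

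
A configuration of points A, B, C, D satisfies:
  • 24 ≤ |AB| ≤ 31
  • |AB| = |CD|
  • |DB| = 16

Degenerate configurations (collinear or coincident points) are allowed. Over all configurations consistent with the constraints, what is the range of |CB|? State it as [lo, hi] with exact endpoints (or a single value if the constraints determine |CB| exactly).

|AB| ∈ [24, 31]
|BD| ∈ {16}
|CD| ∈ [24, 31]
|AD| ∈ [8, 47]
|BC| ∈ [8, 47]
|AC| ∈ [0, 78]

|CB| ∈ [8, 47]  (≈ [8.0000, 47.0000])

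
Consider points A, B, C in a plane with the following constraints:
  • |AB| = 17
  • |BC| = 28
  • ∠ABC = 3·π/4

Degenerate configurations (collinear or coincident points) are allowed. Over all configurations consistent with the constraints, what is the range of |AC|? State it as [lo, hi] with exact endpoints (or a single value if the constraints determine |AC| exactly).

|AC| = √(476·√(2) + 1073)  (≈ 41.7871)

|AB| ∈ {17}
|BC| ∈ {28}
|AC| ∈ {√(476·√(2) + 1073)}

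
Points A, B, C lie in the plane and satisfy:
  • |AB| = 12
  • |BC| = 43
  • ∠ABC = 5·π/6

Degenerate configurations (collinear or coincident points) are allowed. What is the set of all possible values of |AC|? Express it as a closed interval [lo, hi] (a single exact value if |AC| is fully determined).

|AC| = √(516·√(3) + 1993)  (≈ 53.7284)

|AB| ∈ {12}
|BC| ∈ {43}
|AC| ∈ {√(516·√(3) + 1993)}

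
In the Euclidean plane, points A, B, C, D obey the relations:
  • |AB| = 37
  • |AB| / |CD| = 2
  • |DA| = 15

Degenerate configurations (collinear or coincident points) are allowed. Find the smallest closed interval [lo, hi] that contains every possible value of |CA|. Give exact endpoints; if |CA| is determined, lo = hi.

|CA| ∈ [7/2, 67/2]  (≈ [3.5000, 33.5000])

|AB| ∈ {37}
|AD| ∈ {15}
|CD| ∈ {37/2}
|BD| ∈ [22, 52]
|AC| ∈ [7/2, 67/2]
|BC| ∈ [7/2, 141/2]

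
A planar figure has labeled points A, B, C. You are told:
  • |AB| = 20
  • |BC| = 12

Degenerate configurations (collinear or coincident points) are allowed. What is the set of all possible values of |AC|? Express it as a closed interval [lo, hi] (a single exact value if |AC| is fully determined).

|AC| ∈ [8, 32]  (≈ [8.0000, 32.0000])

|AB| ∈ {20}
|BC| ∈ {12}
|AC| ∈ [8, 32]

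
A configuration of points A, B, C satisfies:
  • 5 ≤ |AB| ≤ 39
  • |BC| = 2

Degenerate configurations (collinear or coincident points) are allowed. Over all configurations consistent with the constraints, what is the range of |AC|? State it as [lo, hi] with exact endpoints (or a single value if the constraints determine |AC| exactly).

|AB| ∈ [5, 39]
|BC| ∈ {2}
|AC| ∈ [3, 41]

|AC| ∈ [3, 41]  (≈ [3.0000, 41.0000])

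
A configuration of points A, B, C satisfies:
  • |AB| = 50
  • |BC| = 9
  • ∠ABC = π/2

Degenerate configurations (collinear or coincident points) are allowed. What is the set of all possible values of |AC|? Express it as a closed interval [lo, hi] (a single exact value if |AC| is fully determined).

|AC| = √(2581)  (≈ 50.8035)

|AB| ∈ {50}
|BC| ∈ {9}
|AC| ∈ {√(2581)}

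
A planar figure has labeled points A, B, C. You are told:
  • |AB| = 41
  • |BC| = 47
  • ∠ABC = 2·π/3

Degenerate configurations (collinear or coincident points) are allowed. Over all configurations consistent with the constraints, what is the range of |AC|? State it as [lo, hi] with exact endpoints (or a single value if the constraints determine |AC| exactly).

|AC| = √(5817)  (≈ 76.2693)

|AB| ∈ {41}
|BC| ∈ {47}
|AC| ∈ {√(5817)}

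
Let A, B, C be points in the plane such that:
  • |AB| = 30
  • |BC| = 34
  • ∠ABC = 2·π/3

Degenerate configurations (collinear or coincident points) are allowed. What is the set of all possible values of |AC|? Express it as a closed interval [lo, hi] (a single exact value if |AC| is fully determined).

|AC| = 2·√(769)  (≈ 55.4617)

|AB| ∈ {30}
|BC| ∈ {34}
|AC| ∈ {2·√(769)}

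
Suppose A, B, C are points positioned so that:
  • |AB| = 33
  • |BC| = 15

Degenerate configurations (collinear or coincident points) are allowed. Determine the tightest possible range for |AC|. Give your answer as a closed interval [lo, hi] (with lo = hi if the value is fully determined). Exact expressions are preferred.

|AC| ∈ [18, 48]  (≈ [18.0000, 48.0000])

|AB| ∈ {33}
|BC| ∈ {15}
|AC| ∈ [18, 48]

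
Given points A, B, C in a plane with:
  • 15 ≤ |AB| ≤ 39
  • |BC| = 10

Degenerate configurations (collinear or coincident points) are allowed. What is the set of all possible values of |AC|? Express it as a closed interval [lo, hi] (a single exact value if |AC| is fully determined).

|AC| ∈ [5, 49]  (≈ [5.0000, 49.0000])

|AB| ∈ [15, 39]
|BC| ∈ {10}
|AC| ∈ [5, 49]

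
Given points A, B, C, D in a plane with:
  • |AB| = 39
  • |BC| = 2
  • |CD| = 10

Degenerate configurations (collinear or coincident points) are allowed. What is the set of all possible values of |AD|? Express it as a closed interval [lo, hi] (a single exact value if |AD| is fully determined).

|AD| ∈ [27, 51]  (≈ [27.0000, 51.0000])

|AB| ∈ {39}
|BC| ∈ {2}
|CD| ∈ {10}
|AC| ∈ [37, 41]
|BD| ∈ [8, 12]
|AD| ∈ [27, 51]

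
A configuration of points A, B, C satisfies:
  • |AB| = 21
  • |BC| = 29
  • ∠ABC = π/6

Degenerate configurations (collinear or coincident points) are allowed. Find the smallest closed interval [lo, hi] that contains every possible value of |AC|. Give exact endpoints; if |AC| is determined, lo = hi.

|AC| = √(1282 - 609·√(3))  (≈ 15.0725)

|AB| ∈ {21}
|BC| ∈ {29}
|AC| ∈ {√(1282 - 609·√(3))}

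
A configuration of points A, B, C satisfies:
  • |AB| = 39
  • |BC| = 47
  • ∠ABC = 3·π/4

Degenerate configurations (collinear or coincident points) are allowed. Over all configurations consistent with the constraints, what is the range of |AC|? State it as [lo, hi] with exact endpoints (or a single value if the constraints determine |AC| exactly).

|AC| = √(1833·√(2) + 3730)  (≈ 79.5126)

|AB| ∈ {39}
|BC| ∈ {47}
|AC| ∈ {√(1833·√(2) + 3730)}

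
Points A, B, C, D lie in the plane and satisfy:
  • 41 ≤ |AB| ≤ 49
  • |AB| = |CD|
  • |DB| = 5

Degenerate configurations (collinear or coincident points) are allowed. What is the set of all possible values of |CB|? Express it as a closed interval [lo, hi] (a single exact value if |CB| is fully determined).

|CB| ∈ [36, 54]  (≈ [36.0000, 54.0000])

|AB| ∈ [41, 49]
|BD| ∈ {5}
|CD| ∈ [41, 49]
|AD| ∈ [36, 54]
|BC| ∈ [36, 54]
|AC| ∈ [0, 103]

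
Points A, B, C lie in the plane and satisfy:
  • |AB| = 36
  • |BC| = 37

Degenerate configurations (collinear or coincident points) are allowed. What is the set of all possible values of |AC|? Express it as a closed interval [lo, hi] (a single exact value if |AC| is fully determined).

|AC| ∈ [1, 73]  (≈ [1.0000, 73.0000])

|AB| ∈ {36}
|BC| ∈ {37}
|AC| ∈ [1, 73]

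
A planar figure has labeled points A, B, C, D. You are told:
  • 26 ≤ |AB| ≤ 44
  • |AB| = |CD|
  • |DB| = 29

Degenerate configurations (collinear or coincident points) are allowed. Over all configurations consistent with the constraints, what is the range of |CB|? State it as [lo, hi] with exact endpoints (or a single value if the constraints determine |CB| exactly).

|CB| ∈ [0, 73]  (≈ [0.0000, 73.0000])

|AB| ∈ [26, 44]
|BD| ∈ {29}
|CD| ∈ [26, 44]
|AD| ∈ [0, 73]
|BC| ∈ [0, 73]
|AC| ∈ [0, 117]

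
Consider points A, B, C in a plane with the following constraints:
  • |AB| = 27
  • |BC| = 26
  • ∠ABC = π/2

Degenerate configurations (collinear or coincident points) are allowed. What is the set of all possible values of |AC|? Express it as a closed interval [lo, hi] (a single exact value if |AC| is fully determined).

|AB| ∈ {27}
|BC| ∈ {26}
|AC| ∈ {√(1405)}

|AC| = √(1405)  (≈ 37.4833)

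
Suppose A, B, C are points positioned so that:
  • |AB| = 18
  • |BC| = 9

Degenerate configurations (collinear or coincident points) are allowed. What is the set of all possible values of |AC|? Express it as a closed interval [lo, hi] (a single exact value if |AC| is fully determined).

|AB| ∈ {18}
|BC| ∈ {9}
|AC| ∈ [9, 27]

|AC| ∈ [9, 27]  (≈ [9.0000, 27.0000])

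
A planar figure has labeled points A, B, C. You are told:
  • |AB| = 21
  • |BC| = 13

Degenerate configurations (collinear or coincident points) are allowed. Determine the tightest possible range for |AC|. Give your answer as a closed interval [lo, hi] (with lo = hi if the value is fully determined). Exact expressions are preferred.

|AB| ∈ {21}
|BC| ∈ {13}
|AC| ∈ [8, 34]

|AC| ∈ [8, 34]  (≈ [8.0000, 34.0000])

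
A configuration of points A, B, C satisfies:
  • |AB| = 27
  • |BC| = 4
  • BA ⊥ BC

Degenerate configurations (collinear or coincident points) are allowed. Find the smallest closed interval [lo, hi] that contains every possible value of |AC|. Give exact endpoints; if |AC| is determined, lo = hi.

|AB| ∈ {27}
|BC| ∈ {4}
|AC| ∈ {√(745)}

|AC| = √(745)  (≈ 27.2947)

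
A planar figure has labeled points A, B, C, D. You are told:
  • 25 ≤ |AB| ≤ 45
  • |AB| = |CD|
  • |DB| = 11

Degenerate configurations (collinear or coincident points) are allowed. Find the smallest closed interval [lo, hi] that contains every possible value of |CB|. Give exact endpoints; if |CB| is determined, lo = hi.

|AB| ∈ [25, 45]
|BD| ∈ {11}
|CD| ∈ [25, 45]
|AD| ∈ [14, 56]
|BC| ∈ [14, 56]
|AC| ∈ [0, 101]

|CB| ∈ [14, 56]  (≈ [14.0000, 56.0000])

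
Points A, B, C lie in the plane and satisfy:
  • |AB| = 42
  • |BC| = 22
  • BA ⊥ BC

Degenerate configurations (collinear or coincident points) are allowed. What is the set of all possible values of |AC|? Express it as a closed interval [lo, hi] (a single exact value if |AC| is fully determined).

|AB| ∈ {42}
|BC| ∈ {22}
|AC| ∈ {2·√(562)}

|AC| = 2·√(562)  (≈ 47.4131)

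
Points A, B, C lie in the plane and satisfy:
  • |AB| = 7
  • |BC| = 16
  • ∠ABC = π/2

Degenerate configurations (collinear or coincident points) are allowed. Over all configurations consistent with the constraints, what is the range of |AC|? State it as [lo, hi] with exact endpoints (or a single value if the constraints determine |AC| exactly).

|AC| = √(305)  (≈ 17.4642)

|AB| ∈ {7}
|BC| ∈ {16}
|AC| ∈ {√(305)}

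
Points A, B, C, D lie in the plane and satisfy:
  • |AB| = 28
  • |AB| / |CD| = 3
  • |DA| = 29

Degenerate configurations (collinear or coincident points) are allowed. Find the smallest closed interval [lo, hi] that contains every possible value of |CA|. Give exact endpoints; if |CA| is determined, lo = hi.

|CA| ∈ [59/3, 115/3]  (≈ [19.6667, 38.3333])

|AB| ∈ {28}
|AD| ∈ {29}
|CD| ∈ {28/3}
|BD| ∈ [1, 57]
|AC| ∈ [59/3, 115/3]
|BC| ∈ [0, 199/3]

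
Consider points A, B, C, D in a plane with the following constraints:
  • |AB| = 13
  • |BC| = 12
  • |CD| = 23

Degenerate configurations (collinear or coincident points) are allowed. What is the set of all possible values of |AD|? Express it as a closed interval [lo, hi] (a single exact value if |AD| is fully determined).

|AD| ∈ [0, 48]  (≈ [0.0000, 48.0000])

|AB| ∈ {13}
|BC| ∈ {12}
|CD| ∈ {23}
|AC| ∈ [1, 25]
|BD| ∈ [11, 35]
|AD| ∈ [0, 48]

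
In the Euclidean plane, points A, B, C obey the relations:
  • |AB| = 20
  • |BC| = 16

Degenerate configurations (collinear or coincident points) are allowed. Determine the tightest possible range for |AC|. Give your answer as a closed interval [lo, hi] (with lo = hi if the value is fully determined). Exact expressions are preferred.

|AC| ∈ [4, 36]  (≈ [4.0000, 36.0000])

|AB| ∈ {20}
|BC| ∈ {16}
|AC| ∈ [4, 36]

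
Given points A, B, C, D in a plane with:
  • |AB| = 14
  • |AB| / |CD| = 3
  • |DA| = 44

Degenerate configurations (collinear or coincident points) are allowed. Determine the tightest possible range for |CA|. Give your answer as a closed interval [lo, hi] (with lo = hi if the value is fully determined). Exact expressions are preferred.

|CA| ∈ [118/3, 146/3]  (≈ [39.3333, 48.6667])

|AB| ∈ {14}
|AD| ∈ {44}
|CD| ∈ {14/3}
|BD| ∈ [30, 58]
|AC| ∈ [118/3, 146/3]
|BC| ∈ [76/3, 188/3]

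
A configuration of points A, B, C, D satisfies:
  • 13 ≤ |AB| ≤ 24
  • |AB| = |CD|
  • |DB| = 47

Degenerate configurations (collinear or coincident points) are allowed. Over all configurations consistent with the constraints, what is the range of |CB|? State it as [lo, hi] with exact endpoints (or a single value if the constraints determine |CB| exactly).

|AB| ∈ [13, 24]
|BD| ∈ {47}
|CD| ∈ [13, 24]
|AD| ∈ [23, 71]
|BC| ∈ [23, 71]
|AC| ∈ [0, 95]

|CB| ∈ [23, 71]  (≈ [23.0000, 71.0000])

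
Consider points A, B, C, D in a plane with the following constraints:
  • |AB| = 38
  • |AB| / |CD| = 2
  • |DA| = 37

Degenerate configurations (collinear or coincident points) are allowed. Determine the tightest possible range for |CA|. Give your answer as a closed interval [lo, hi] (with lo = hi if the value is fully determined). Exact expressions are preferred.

|AB| ∈ {38}
|AD| ∈ {37}
|CD| ∈ {19}
|BD| ∈ [1, 75]
|AC| ∈ [18, 56]
|BC| ∈ [0, 94]

|CA| ∈ [18, 56]  (≈ [18.0000, 56.0000])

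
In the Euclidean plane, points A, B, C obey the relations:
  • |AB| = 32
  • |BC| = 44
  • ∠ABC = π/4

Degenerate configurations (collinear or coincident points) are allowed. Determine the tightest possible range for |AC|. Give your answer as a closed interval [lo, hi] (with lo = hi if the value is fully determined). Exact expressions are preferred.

|AB| ∈ {32}
|BC| ∈ {44}
|AC| ∈ {4·√(185 - 88·√(2))}

|AC| = 4·√(185 - 88·√(2))  (≈ 31.1253)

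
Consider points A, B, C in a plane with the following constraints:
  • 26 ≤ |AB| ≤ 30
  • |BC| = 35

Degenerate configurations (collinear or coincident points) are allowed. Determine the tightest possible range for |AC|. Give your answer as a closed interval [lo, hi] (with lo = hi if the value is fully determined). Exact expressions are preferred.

|AB| ∈ [26, 30]
|BC| ∈ {35}
|AC| ∈ [5, 65]

|AC| ∈ [5, 65]  (≈ [5.0000, 65.0000])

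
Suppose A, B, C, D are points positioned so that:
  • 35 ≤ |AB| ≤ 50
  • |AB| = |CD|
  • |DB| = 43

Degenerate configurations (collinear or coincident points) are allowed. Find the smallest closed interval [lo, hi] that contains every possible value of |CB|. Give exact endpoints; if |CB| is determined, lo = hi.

|AB| ∈ [35, 50]
|BD| ∈ {43}
|CD| ∈ [35, 50]
|AD| ∈ [0, 93]
|BC| ∈ [0, 93]
|AC| ∈ [0, 143]

|CB| ∈ [0, 93]  (≈ [0.0000, 93.0000])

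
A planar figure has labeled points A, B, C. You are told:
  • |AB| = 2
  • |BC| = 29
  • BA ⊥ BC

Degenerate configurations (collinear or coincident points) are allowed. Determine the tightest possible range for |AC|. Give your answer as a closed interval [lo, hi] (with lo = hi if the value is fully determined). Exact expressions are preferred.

|AB| ∈ {2}
|BC| ∈ {29}
|AC| ∈ {13·√(5)}

|AC| = 13·√(5)  (≈ 29.0689)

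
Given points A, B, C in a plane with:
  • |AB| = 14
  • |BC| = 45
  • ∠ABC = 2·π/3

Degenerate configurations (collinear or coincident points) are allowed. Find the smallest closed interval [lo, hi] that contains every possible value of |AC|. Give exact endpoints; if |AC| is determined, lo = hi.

|AC| = √(2851)  (≈ 53.3948)

|AB| ∈ {14}
|BC| ∈ {45}
|AC| ∈ {√(2851)}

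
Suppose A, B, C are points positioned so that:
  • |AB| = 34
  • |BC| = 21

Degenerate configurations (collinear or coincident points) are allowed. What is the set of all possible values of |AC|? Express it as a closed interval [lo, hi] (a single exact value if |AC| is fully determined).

|AC| ∈ [13, 55]  (≈ [13.0000, 55.0000])

|AB| ∈ {34}
|BC| ∈ {21}
|AC| ∈ [13, 55]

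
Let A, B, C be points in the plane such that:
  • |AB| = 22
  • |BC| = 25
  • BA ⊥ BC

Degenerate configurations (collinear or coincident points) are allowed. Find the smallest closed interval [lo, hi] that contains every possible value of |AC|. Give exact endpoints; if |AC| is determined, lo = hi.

|AB| ∈ {22}
|BC| ∈ {25}
|AC| ∈ {√(1109)}

|AC| = √(1109)  (≈ 33.3017)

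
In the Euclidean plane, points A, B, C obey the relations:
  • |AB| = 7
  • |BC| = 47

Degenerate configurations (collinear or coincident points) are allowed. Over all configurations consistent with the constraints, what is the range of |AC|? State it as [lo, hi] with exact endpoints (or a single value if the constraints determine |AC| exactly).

|AC| ∈ [40, 54]  (≈ [40.0000, 54.0000])

|AB| ∈ {7}
|BC| ∈ {47}
|AC| ∈ [40, 54]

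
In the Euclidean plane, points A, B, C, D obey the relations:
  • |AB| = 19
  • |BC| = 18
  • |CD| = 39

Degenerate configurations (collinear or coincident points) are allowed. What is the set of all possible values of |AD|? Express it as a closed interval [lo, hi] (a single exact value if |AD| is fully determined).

|AD| ∈ [2, 76]  (≈ [2.0000, 76.0000])

|AB| ∈ {19}
|BC| ∈ {18}
|CD| ∈ {39}
|AC| ∈ [1, 37]
|BD| ∈ [21, 57]
|AD| ∈ [2, 76]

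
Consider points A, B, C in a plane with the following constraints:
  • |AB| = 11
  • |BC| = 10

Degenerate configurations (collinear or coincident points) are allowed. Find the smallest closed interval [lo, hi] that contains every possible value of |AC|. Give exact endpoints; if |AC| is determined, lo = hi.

|AC| ∈ [1, 21]  (≈ [1.0000, 21.0000])

|AB| ∈ {11}
|BC| ∈ {10}
|AC| ∈ [1, 21]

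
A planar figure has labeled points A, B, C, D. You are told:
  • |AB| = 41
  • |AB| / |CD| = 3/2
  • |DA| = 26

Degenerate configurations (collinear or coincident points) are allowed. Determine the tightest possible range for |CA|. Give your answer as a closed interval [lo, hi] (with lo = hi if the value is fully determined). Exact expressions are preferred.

|CA| ∈ [4/3, 160/3]  (≈ [1.3333, 53.3333])

|AB| ∈ {41}
|AD| ∈ {26}
|CD| ∈ {82/3}
|BD| ∈ [15, 67]
|AC| ∈ [4/3, 160/3]
|BC| ∈ [0, 283/3]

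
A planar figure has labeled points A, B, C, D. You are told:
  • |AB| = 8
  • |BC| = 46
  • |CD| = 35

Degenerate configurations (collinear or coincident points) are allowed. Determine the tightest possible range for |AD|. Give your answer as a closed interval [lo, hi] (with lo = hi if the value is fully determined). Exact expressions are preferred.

|AD| ∈ [3, 89]  (≈ [3.0000, 89.0000])

|AB| ∈ {8}
|BC| ∈ {46}
|CD| ∈ {35}
|AC| ∈ [38, 54]
|BD| ∈ [11, 81]
|AD| ∈ [3, 89]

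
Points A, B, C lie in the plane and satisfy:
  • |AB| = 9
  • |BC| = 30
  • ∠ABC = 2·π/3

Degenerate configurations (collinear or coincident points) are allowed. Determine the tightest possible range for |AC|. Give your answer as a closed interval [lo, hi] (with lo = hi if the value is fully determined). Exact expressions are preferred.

|AC| = 3·√(139)  (≈ 35.3695)

|AB| ∈ {9}
|BC| ∈ {30}
|AC| ∈ {3·√(139)}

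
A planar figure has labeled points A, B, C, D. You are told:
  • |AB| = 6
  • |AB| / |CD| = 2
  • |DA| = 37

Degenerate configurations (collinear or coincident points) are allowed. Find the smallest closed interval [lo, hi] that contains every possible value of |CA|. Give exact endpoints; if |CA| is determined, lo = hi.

|CA| ∈ [34, 40]  (≈ [34.0000, 40.0000])

|AB| ∈ {6}
|AD| ∈ {37}
|CD| ∈ {3}
|BD| ∈ [31, 43]
|AC| ∈ [34, 40]
|BC| ∈ [28, 46]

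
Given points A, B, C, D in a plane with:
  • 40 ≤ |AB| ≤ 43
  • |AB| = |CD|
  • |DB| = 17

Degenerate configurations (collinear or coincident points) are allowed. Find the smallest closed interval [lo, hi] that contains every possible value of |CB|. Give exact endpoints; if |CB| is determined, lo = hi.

|CB| ∈ [23, 60]  (≈ [23.0000, 60.0000])

|AB| ∈ [40, 43]
|BD| ∈ {17}
|CD| ∈ [40, 43]
|AD| ∈ [23, 60]
|BC| ∈ [23, 60]
|AC| ∈ [0, 103]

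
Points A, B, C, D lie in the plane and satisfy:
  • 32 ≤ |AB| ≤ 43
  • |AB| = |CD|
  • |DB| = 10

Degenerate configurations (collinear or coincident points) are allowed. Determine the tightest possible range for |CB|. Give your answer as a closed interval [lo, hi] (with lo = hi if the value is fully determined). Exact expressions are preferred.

|AB| ∈ [32, 43]
|BD| ∈ {10}
|CD| ∈ [32, 43]
|AD| ∈ [22, 53]
|BC| ∈ [22, 53]
|AC| ∈ [0, 96]

|CB| ∈ [22, 53]  (≈ [22.0000, 53.0000])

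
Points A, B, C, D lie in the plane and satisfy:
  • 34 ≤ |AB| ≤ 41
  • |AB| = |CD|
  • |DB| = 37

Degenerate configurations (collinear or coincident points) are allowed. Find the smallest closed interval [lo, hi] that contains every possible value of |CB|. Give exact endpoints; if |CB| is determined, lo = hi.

|AB| ∈ [34, 41]
|BD| ∈ {37}
|CD| ∈ [34, 41]
|AD| ∈ [0, 78]
|BC| ∈ [0, 78]
|AC| ∈ [0, 119]

|CB| ∈ [0, 78]  (≈ [0.0000, 78.0000])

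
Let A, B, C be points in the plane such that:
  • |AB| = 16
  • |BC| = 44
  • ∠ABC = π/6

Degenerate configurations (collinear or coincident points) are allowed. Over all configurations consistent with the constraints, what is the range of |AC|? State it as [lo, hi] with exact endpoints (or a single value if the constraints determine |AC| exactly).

|AC| = 4·√(137 - 44·√(3))  (≈ 31.1871)

|AB| ∈ {16}
|BC| ∈ {44}
|AC| ∈ {4·√(137 - 44·√(3))}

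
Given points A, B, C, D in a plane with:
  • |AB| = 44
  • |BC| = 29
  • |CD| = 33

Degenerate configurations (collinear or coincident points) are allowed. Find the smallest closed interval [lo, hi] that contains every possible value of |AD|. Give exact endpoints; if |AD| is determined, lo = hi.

|AD| ∈ [0, 106]  (≈ [0.0000, 106.0000])

|AB| ∈ {44}
|BC| ∈ {29}
|CD| ∈ {33}
|AC| ∈ [15, 73]
|BD| ∈ [4, 62]
|AD| ∈ [0, 106]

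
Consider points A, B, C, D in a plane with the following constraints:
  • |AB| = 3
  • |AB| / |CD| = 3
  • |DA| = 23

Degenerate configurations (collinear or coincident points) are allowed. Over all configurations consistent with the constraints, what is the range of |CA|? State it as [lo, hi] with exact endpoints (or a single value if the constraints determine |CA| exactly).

|CA| ∈ [22, 24]  (≈ [22.0000, 24.0000])

|AB| ∈ {3}
|AD| ∈ {23}
|CD| ∈ {1}
|BD| ∈ [20, 26]
|AC| ∈ [22, 24]
|BC| ∈ [19, 27]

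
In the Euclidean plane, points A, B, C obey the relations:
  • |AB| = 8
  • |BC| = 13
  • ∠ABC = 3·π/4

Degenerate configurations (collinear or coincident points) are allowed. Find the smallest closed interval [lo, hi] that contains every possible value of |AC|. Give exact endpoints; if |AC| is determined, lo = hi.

|AB| ∈ {8}
|BC| ∈ {13}
|AC| ∈ {√(104·√(2) + 233)}

|AC| = √(104·√(2) + 233)  (≈ 19.4956)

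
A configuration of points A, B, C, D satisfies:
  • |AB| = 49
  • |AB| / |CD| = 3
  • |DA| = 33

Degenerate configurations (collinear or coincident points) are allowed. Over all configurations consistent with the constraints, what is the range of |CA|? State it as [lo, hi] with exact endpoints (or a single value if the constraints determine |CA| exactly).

|CA| ∈ [50/3, 148/3]  (≈ [16.6667, 49.3333])

|AB| ∈ {49}
|AD| ∈ {33}
|CD| ∈ {49/3}
|BD| ∈ [16, 82]
|AC| ∈ [50/3, 148/3]
|BC| ∈ [0, 295/3]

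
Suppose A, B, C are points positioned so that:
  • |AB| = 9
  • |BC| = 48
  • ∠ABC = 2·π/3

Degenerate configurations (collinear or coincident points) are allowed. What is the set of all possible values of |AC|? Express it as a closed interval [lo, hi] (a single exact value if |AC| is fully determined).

|AB| ∈ {9}
|BC| ∈ {48}
|AC| ∈ {3·√(313)}

|AC| = 3·√(313)  (≈ 53.0754)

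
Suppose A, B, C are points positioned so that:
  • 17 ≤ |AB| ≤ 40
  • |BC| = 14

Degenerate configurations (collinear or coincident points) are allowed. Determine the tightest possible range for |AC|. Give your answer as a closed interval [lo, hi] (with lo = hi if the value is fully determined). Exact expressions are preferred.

|AC| ∈ [3, 54]  (≈ [3.0000, 54.0000])

|AB| ∈ [17, 40]
|BC| ∈ {14}
|AC| ∈ [3, 54]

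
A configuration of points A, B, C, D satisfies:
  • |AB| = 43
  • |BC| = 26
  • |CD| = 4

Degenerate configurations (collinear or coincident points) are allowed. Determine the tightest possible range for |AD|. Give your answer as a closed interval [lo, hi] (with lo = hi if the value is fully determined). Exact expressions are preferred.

|AB| ∈ {43}
|BC| ∈ {26}
|CD| ∈ {4}
|AC| ∈ [17, 69]
|BD| ∈ [22, 30]
|AD| ∈ [13, 73]

|AD| ∈ [13, 73]  (≈ [13.0000, 73.0000])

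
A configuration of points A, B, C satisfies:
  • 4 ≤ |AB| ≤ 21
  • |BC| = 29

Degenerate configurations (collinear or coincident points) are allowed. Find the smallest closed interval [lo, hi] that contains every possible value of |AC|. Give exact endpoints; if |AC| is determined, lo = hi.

|AC| ∈ [8, 50]  (≈ [8.0000, 50.0000])

|AB| ∈ [4, 21]
|BC| ∈ {29}
|AC| ∈ [8, 50]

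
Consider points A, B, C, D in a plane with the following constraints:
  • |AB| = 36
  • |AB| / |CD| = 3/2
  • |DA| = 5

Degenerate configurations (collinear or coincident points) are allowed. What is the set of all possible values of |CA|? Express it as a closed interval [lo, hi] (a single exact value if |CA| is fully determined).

|AB| ∈ {36}
|AD| ∈ {5}
|CD| ∈ {24}
|BD| ∈ [31, 41]
|AC| ∈ [19, 29]
|BC| ∈ [7, 65]

|CA| ∈ [19, 29]  (≈ [19.0000, 29.0000])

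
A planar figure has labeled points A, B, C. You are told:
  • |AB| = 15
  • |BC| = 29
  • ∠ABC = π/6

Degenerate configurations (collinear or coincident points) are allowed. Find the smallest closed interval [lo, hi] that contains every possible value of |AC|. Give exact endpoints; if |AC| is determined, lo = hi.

|AB| ∈ {15}
|BC| ∈ {29}
|AC| ∈ {√(1066 - 435·√(3))}

|AC| = √(1066 - 435·√(3))  (≈ 17.6793)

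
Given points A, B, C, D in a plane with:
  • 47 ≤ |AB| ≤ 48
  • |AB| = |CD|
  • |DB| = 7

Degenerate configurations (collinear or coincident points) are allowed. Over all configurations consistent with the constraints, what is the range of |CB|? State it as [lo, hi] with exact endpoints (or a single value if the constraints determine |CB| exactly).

|CB| ∈ [40, 55]  (≈ [40.0000, 55.0000])

|AB| ∈ [47, 48]
|BD| ∈ {7}
|CD| ∈ [47, 48]
|AD| ∈ [40, 55]
|BC| ∈ [40, 55]
|AC| ∈ [0, 103]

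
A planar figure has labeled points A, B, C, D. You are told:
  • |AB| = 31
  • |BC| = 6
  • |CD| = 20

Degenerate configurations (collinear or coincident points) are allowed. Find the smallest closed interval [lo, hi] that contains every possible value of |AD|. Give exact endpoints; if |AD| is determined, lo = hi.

|AB| ∈ {31}
|BC| ∈ {6}
|CD| ∈ {20}
|AC| ∈ [25, 37]
|BD| ∈ [14, 26]
|AD| ∈ [5, 57]

|AD| ∈ [5, 57]  (≈ [5.0000, 57.0000])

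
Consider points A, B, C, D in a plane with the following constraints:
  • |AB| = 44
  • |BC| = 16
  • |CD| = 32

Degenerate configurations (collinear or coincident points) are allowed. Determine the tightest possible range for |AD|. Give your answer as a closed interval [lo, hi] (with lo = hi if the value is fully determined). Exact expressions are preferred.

|AB| ∈ {44}
|BC| ∈ {16}
|CD| ∈ {32}
|AC| ∈ [28, 60]
|BD| ∈ [16, 48]
|AD| ∈ [0, 92]

|AD| ∈ [0, 92]  (≈ [0.0000, 92.0000])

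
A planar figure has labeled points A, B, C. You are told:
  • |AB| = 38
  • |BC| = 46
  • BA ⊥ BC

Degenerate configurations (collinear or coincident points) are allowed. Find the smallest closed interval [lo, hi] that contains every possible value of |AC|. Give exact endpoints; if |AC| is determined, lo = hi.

|AB| ∈ {38}
|BC| ∈ {46}
|AC| ∈ {2·√(890)}

|AC| = 2·√(890)  (≈ 59.6657)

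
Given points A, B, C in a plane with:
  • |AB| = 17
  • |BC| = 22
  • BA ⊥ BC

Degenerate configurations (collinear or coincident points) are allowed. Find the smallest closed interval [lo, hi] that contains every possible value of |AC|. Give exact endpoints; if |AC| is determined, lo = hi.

|AC| = √(773)  (≈ 27.8029)

|AB| ∈ {17}
|BC| ∈ {22}
|AC| ∈ {√(773)}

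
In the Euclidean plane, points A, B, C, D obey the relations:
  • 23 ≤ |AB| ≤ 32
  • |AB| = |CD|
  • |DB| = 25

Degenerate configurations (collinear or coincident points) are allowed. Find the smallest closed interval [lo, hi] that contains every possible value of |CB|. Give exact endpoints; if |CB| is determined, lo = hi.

|CB| ∈ [0, 57]  (≈ [0.0000, 57.0000])

|AB| ∈ [23, 32]
|BD| ∈ {25}
|CD| ∈ [23, 32]
|AD| ∈ [0, 57]
|BC| ∈ [0, 57]
|AC| ∈ [0, 89]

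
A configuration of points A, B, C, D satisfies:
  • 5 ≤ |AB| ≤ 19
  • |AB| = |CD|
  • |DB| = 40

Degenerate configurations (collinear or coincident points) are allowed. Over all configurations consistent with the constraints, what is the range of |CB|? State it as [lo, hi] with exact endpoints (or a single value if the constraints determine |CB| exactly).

|AB| ∈ [5, 19]
|BD| ∈ {40}
|CD| ∈ [5, 19]
|AD| ∈ [21, 59]
|BC| ∈ [21, 59]
|AC| ∈ [2, 78]

|CB| ∈ [21, 59]  (≈ [21.0000, 59.0000])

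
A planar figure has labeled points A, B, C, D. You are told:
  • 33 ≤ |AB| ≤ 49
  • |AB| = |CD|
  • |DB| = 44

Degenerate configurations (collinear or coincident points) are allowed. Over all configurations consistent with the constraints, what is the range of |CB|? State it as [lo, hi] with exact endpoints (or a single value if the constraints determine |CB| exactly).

|AB| ∈ [33, 49]
|BD| ∈ {44}
|CD| ∈ [33, 49]
|AD| ∈ [0, 93]
|BC| ∈ [0, 93]
|AC| ∈ [0, 142]

|CB| ∈ [0, 93]  (≈ [0.0000, 93.0000])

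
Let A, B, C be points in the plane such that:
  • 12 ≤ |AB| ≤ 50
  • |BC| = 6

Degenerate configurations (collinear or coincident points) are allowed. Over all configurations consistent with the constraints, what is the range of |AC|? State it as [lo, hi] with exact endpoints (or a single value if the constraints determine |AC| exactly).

|AC| ∈ [6, 56]  (≈ [6.0000, 56.0000])

|AB| ∈ [12, 50]
|BC| ∈ {6}
|AC| ∈ [6, 56]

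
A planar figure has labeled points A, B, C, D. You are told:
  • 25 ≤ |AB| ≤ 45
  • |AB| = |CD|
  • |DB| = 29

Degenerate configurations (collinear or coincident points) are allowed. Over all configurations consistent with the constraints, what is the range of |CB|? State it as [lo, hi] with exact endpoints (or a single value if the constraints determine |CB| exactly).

|AB| ∈ [25, 45]
|BD| ∈ {29}
|CD| ∈ [25, 45]
|AD| ∈ [0, 74]
|BC| ∈ [0, 74]
|AC| ∈ [0, 119]

|CB| ∈ [0, 74]  (≈ [0.0000, 74.0000])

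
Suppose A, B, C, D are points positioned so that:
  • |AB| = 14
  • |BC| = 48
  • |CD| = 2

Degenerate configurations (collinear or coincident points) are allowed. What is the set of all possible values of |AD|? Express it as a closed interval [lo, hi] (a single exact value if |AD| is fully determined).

|AB| ∈ {14}
|BC| ∈ {48}
|CD| ∈ {2}
|AC| ∈ [34, 62]
|BD| ∈ [46, 50]
|AD| ∈ [32, 64]

|AD| ∈ [32, 64]  (≈ [32.0000, 64.0000])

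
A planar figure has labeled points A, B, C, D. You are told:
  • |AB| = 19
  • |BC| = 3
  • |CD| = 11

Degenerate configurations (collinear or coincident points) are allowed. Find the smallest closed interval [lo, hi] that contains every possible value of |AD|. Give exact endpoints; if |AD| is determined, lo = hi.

|AD| ∈ [5, 33]  (≈ [5.0000, 33.0000])

|AB| ∈ {19}
|BC| ∈ {3}
|CD| ∈ {11}
|AC| ∈ [16, 22]
|BD| ∈ [8, 14]
|AD| ∈ [5, 33]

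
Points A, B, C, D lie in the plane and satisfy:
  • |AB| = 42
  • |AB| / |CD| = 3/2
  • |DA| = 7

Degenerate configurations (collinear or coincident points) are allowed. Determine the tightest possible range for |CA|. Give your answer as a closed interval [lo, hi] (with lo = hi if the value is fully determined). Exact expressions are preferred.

|AB| ∈ {42}
|AD| ∈ {7}
|CD| ∈ {28}
|BD| ∈ [35, 49]
|AC| ∈ [21, 35]
|BC| ∈ [7, 77]

|CA| ∈ [21, 35]  (≈ [21.0000, 35.0000])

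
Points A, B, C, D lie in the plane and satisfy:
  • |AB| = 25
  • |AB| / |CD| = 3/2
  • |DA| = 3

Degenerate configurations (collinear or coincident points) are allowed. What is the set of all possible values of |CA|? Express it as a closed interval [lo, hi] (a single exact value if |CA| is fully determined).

|CA| ∈ [41/3, 59/3]  (≈ [13.6667, 19.6667])

|AB| ∈ {25}
|AD| ∈ {3}
|CD| ∈ {50/3}
|BD| ∈ [22, 28]
|AC| ∈ [41/3, 59/3]
|BC| ∈ [16/3, 134/3]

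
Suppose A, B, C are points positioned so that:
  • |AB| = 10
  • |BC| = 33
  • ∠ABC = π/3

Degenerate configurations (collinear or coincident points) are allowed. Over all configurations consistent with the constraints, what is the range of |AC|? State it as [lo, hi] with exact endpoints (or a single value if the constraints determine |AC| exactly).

|AC| = √(859)  (≈ 29.3087)

|AB| ∈ {10}
|BC| ∈ {33}
|AC| ∈ {√(859)}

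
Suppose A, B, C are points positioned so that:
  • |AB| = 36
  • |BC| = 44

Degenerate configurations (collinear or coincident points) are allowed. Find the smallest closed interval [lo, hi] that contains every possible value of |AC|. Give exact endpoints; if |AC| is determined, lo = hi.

|AC| ∈ [8, 80]  (≈ [8.0000, 80.0000])

|AB| ∈ {36}
|BC| ∈ {44}
|AC| ∈ [8, 80]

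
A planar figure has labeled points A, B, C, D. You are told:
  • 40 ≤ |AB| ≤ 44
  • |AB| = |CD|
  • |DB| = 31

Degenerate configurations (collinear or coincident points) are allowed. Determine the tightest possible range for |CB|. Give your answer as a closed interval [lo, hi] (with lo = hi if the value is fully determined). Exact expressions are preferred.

|CB| ∈ [9, 75]  (≈ [9.0000, 75.0000])

|AB| ∈ [40, 44]
|BD| ∈ {31}
|CD| ∈ [40, 44]
|AD| ∈ [9, 75]
|BC| ∈ [9, 75]
|AC| ∈ [0, 119]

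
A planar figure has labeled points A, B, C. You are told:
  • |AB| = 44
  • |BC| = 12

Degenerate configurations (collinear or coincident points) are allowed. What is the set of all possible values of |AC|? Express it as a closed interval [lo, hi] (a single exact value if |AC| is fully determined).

|AC| ∈ [32, 56]  (≈ [32.0000, 56.0000])

|AB| ∈ {44}
|BC| ∈ {12}
|AC| ∈ [32, 56]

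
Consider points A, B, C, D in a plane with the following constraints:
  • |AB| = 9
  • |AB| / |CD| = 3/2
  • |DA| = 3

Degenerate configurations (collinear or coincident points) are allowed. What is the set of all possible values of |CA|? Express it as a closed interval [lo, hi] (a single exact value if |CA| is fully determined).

|AB| ∈ {9}
|AD| ∈ {3}
|CD| ∈ {6}
|BD| ∈ [6, 12]
|AC| ∈ [3, 9]
|BC| ∈ [0, 18]

|CA| ∈ [3, 9]  (≈ [3.0000, 9.0000])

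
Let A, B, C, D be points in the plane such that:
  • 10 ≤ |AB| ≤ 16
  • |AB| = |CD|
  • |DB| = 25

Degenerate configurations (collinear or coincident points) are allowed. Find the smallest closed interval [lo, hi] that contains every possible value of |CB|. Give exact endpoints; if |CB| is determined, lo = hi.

|CB| ∈ [9, 41]  (≈ [9.0000, 41.0000])

|AB| ∈ [10, 16]
|BD| ∈ {25}
|CD| ∈ [10, 16]
|AD| ∈ [9, 41]
|BC| ∈ [9, 41]
|AC| ∈ [0, 57]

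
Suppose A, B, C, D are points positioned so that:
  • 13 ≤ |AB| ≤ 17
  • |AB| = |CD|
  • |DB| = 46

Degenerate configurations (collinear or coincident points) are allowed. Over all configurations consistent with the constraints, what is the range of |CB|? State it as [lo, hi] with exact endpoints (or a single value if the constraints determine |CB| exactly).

|CB| ∈ [29, 63]  (≈ [29.0000, 63.0000])

|AB| ∈ [13, 17]
|BD| ∈ {46}
|CD| ∈ [13, 17]
|AD| ∈ [29, 63]
|BC| ∈ [29, 63]
|AC| ∈ [12, 80]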